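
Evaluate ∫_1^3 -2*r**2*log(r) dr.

Integrate by parts once (u = ln r, dv = -2*r**2 dr).
An antiderivative is F(r) = -2*r**3*(3*log(r) - 1)/9.
Then F(3) - F(1) = (6 - 18*log(3)) - (2/9) = 52/9 - 18*log(3).

52/9 - 18*log(3)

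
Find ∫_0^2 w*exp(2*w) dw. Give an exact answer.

Integrate by parts once (u = w, dv = exp(2*w) dw).
An antiderivative is F(w) = (2*w - 1)*exp(2*w)/4.
Then F(2) - F(0) = (3*exp(4)/4) - (-1/4) = 1/4 + 3*exp(4)/4.

1/4 + 3*exp(4)/4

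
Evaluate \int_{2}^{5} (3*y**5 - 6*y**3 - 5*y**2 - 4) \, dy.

By the power rule, an antiderivative is F(y) = y**6/2 - 3*y**4/2 - 5*y**3/3 - 4*y.
Then F(5) - F(2) = (19940/3) - (-40/3) = 6660.

6660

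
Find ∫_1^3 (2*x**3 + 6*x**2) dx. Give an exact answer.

92

By the power rule, an antiderivative is F(x) = x**4/2 + 2*x**3.
Then F(3) - F(1) = (189/2) - (5/2) = 92.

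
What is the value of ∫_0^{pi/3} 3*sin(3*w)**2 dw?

Use the identity sin^2(3*w) = (1 - cos(6*w))/2.
An antiderivative is F(w) = 3*w/2 - sin(6*w)/4.
Then F(pi/3) - F(0) = (pi/2) - (0) = pi/2.

pi/2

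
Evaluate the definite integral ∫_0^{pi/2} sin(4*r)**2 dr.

pi/4

Use the identity sin^2(4*r) = (1 - cos(8*r))/2.
An antiderivative is F(r) = r/2 - sin(8*r)/16.
Then F(pi/2) - F(0) = (pi/4) - (0) = pi/4.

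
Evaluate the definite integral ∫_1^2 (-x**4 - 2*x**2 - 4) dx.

By the power rule, an antiderivative is F(x) = -x**5/5 - 2*x**3/3 - 4*x.
Then F(2) - F(1) = (-296/15) - (-73/15) = -223/15.

-223/15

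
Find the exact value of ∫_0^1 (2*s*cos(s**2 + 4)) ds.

sin(5) - sin(4)

Let u = s**2 + 4, so du = 2*s ds. When s = 0, u = 4; when s = 1, u = 5.
The integral becomes ∫ cos(u) du from 4 to 5, with antiderivative sin(u).
Back in s: F(s) = sin(s**2 + 4).
Then F(1) - F(0) = (sin(5)) - (sin(4)) = sin(5) - sin(4).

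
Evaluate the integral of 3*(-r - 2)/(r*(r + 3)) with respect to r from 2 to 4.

log(5/28)

Factor the denominator: r**2 + 3*r = (r + 3)r.
Partial fractions: 3*(-r - 2)/(r*(r + 3)) = -1/(r + 3) - 2/r.
An antiderivative is F(r) = -2*log(r) - log(r + 3).
Then F(4) - F(2) = (-4*log(2) - log(7)) - (-log(20)) = log(5/28).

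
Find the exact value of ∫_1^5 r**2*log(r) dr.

Integrate by parts once (u = ln r, dv = r**2 dr).
An antiderivative is F(r) = r**3*(3*log(r) - 1)/9.
Then F(5) - F(1) = (-125/9 + 125*log(5)/3) - (-1/9) = -124/9 + 125*log(5)/3.

-124/9 + 125*log(5)/3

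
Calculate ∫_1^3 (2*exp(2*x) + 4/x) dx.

-exp(2) + log(81) + exp(6)

An antiderivative is F(x) = exp(2*x) + 4*log(x).
Then F(3) - F(1) = (log(81) + exp(6)) - (exp(2)) = -exp(2) + log(81) + exp(6).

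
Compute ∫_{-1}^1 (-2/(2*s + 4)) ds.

An antiderivative is F(s) = -log(2*s + 4).
Then F(1) - F(-1) = (-log(6)) - (-log(2)) = -log(3).

-log(3)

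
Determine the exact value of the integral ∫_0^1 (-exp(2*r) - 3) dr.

An antiderivative is F(r) = -exp(2*r)/2 - 3*r.
Then F(1) - F(0) = (-exp(2)/2 - 3) - (-1/2) = -exp(2)/2 - 5/2.

-exp(2)/2 - 5/2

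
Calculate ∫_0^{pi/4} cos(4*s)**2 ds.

Use the identity cos^2(4*s) = (1 + cos(8*s))/2.
An antiderivative is F(s) = s/2 + sin(8*s)/16.
Then F(pi/4) - F(0) = (pi/8) - (0) = pi/8.

pi/8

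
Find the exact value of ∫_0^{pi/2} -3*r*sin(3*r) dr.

1/3

Integrate by parts once (u = r, dv = -3*sin(3*r) dr).
An antiderivative is F(r) = r*cos(3*r) - sin(3*r)/3.
Then F(pi/2) - F(0) = (1/3) - (0) = 1/3.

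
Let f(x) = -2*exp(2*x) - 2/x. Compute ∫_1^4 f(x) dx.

-exp(8) - log(16) + exp(2)

An antiderivative is F(x) = -exp(2*x) - 2*log(x).
Then F(4) - F(1) = (-exp(8) - log(16)) - (-exp(2)) = -exp(8) - log(16) + exp(2).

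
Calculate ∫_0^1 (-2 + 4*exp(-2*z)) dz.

An antiderivative is F(z) = -2*z - 2*exp(-2*z).
Then F(1) - F(0) = (-2 - 2*exp(-2)) - (-2) = -2*exp(-2).

-2*exp(-2)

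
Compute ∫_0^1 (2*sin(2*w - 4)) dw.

Let u = 2*w - 4, so du = 2 dw. When w = 0, u = -4; when w = 1, u = -2.
The integral becomes ∫ sin(u) du from -4 to -2, with antiderivative -cos(u).
Back in w: F(w) = -cos(2*w - 4).
Then F(1) - F(0) = (-cos(2)) - (-cos(4)) = cos(4) - cos(2).

cos(4) - cos(2)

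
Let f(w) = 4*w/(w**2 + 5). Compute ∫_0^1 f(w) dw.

log(36/25)

Let u = w**2 + 5, so du = 2*w dw. When w = 0, u = 5; when w = 1, u = 6.
The integral becomes 2·∫ 1/u du from 5 to 6, with antiderivative 2*log(u).
Back in w: F(w) = 2*log(w**2 + 5).
Then F(1) - F(0) = (log(36)) - (log(25)) = log(36/25).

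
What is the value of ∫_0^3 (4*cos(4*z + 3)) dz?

-sin(3) + sin(15)

Let u = 4*z + 3, so du = 4 dz. When z = 0, u = 3; when z = 3, u = 15.
The integral becomes ∫ cos(u) du from 3 to 15, with antiderivative sin(u).
Back in z: F(z) = sin(4*z + 3).
Then F(3) - F(0) = (sin(15)) - (sin(3)) = -sin(3) + sin(15).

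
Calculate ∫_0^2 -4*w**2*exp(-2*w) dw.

-1 + 13*exp(-4)

Integrate by parts twice (u = w^2, dv = -4*exp(-2*w) dw).
An antiderivative is F(w) = (2*w**2 + 2*w + 1)*exp(-2*w).
Then F(2) - F(0) = (13*exp(-4)) - (1) = -1 + 13*exp(-4).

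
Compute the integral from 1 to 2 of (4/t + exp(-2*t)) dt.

An antiderivative is F(t) = 4*log(t) - exp(-2*t)/2.
Then F(2) - F(1) = (-exp(-4)/2 + 4*log(2)) - (-exp(-2)/2) = (-1 + exp(2) + 8*exp(4)*log(2))*exp(-4)/2.

(-1 + exp(2) + 8*exp(4)*log(2))*exp(-4)/2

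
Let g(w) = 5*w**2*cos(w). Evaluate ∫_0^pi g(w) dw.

Integrate by parts twice (u = w^2, dv = 5*cos(w) dw).
An antiderivative is F(w) = 5*w**2*sin(w) + 10*w*cos(w) - 10*sin(w).
Then F(pi) - F(0) = (-10*pi) - (0) = -10*pi.

-10*pi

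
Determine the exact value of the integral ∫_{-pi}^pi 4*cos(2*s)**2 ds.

Use the identity cos^2(2*s) = (1 + cos(4*s))/2.
An antiderivative is F(s) = 2*s + sin(4*s)/2.
Then F(pi) - F(-pi) = (2*pi) - (-2*pi) = 4*pi.

4*pi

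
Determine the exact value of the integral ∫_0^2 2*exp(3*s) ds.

An antiderivative is F(s) = 2*exp(3*s)/3.
Then F(2) - F(0) = (2*exp(6)/3) - (2/3) = -2/3 + 2*exp(6)/3.

-2/3 + 2*exp(6)/3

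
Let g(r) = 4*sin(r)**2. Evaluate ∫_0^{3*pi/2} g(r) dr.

3*pi

Use the identity sin^2(r) = (1 - cos(2*r))/2.
An antiderivative is F(r) = 2*r - sin(2*r).
Then F(3*pi/2) - F(0) = (3*pi) - (0) = 3*pi.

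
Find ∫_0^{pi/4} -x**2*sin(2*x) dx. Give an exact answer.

Integrate by parts twice (u = x^2, dv = -sin(2*x) dx).
An antiderivative is F(x) = x**2*cos(2*x)/2 - x*sin(2*x)/2 - cos(2*x)/4.
Then F(pi/4) - F(0) = (-pi/8) - (-1/4) = 1/4 - pi/8.

1/4 - pi/8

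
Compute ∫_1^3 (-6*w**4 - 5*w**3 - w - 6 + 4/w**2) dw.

By the power rule, an antiderivative is F(w) = -6*w**5/5 - 5*w**4/4 - w**2/2 - 6*w - 4/w.
Then F(3) - F(1) = (-25001/60) - (-259/20) = -6056/15.

-6056/15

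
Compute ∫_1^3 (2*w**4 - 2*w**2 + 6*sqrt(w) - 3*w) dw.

12*sqrt(3) + 952/15

By the power rule, an antiderivative is F(w) = 2*w**5/5 + 4*w**(3/2) - 2*w**3/3 - 3*w**2/2.
Then F(3) - F(1) = (12*sqrt(3) + 657/10) - (67/30) = 12*sqrt(3) + 952/15.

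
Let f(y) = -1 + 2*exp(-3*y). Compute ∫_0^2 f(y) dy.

-4/3 - 2*exp(-6)/3

An antiderivative is F(y) = -y - 2*exp(-3*y)/3.
Then F(2) - F(0) = (-2 - 2*exp(-6)/3) - (-2/3) = -4/3 - 2*exp(-6)/3.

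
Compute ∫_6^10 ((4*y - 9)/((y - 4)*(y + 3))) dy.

-5*log(3) + 3*log(13)

Factor the denominator: y**2 - y - 12 = (y + 3)(y - 4).
Partial fractions: (4*y - 9)/((y - 4)*(y + 3)) = 3/(y + 3) + 1/(y - 4).
An antiderivative is F(y) = log(y - 4) + 3*log(y + 3).
Then F(10) - F(6) = (log(2) + log(3) + 3*log(13)) - (log(2) + 6*log(3)) = -5*log(3) + 3*log(13).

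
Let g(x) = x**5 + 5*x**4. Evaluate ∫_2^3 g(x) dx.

By the power rule, an antiderivative is F(x) = x**6/6 + x**5.
Then F(3) - F(2) = (729/2) - (128/3) = 1931/6.

1931/6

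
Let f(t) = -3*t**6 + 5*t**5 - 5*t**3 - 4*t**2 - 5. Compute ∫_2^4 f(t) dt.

By the power rule, an antiderivative is F(t) = -3*t**7/7 + 5*t**6/6 - 5*t**4/4 - 4*t**3/3 - 5*t.
Then F(4) - F(2) = (-28236/7) - (-886/21) = -83822/21.

-83822/21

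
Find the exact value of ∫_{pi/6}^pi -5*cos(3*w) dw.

5/3

An antiderivative is F(w) = -5*sin(3*w)/3.
Then F(pi) - F(pi/6) = (0) - (-5/3) = 5/3.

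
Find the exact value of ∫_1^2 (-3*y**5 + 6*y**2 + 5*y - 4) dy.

By the power rule, an antiderivative is F(y) = -y**6/2 + 2*y**3 + 5*y**2/2 - 4*y.
Then F(2) - F(1) = (-14) - (0) = -14.

-14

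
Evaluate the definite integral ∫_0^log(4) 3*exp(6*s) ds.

Let u = exp(s), so du = exp(s) ds. When s = 0, u = 1; when s = log(4), u = 4.
The integral becomes 3·∫ u**5 du from 1 to 4, with antiderivative u**6/2.
Back in s: F(s) = exp(6*s)/2.
Then F(log(4)) - F(0) = (2048) - (1/2) = 4095/2.

4095/2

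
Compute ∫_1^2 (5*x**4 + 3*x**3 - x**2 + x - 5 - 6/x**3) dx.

By the power rule, an antiderivative is F(x) = x**5 + 3*x**4/4 - x**3/3 + x**2/2 - 5*x + 3/x**2.
Then F(2) - F(1) = (409/12) - (-1/12) = 205/6.

205/6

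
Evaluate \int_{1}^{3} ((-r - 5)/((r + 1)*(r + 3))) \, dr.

Factor the denominator: r**2 + 4*r + 3 = (r + 3)(r + 1).
Partial fractions: (-r - 5)/((r + 1)*(r + 3)) = 1/(r + 3) - 2/(r + 1).
An antiderivative is F(r) = -2*log(r + 1) + log(r + 3).
Then F(3) - F(1) = (log(3/8)) - (0) = log(3/8).

log(3/8)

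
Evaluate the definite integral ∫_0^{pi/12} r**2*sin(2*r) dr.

Integrate by parts twice (u = r^2, dv = sin(2*r) dr).
An antiderivative is F(r) = -r**2*cos(2*r)/2 + r*sin(2*r)/2 + cos(2*r)/4.
Then F(pi/12) - F(0) = (-sqrt(3)*pi**2/576 + pi/48 + sqrt(3)/8) - (1/4) = -1/4 - sqrt(3)*pi**2/576 + pi/48 + sqrt(3)/8.

-1/4 - sqrt(3)*pi**2/576 + pi/48 + sqrt(3)/8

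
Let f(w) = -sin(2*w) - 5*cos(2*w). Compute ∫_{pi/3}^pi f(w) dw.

An antiderivative is F(w) = -5*sin(2*w)/2 + cos(2*w)/2.
Then F(pi) - F(pi/3) = (1/2) - (-5*sqrt(3)/4 - 1/4) = 3/4 + 5*sqrt(3)/4.

3/4 + 5*sqrt(3)/4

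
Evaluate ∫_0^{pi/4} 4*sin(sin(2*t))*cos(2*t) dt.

Let u = sin(2*t), so du = 2*cos(2*t) dt. When t = 0, u = 0; when t = pi/4, u = 1.
The integral becomes 2·∫ sin(u) du from 0 to 1, with antiderivative -2*cos(u).
Back in t: F(t) = -2*cos(sin(2*t)).
Then F(pi/4) - F(0) = (-2*cos(1)) - (-2) = 2 - 2*cos(1).

2 - 2*cos(1)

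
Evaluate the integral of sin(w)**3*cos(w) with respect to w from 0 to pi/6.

Let u = sin(w), so du = cos(w) dw. When w = 0, u = 0; when w = pi/6, u = 1/2.
The integral becomes ∫ u**3 du from 0 to 1/2, with antiderivative u**4/4.
Back in w: F(w) = sin(w)**4/4.
Then F(pi/6) - F(0) = (1/64) - (0) = 1/64.

1/64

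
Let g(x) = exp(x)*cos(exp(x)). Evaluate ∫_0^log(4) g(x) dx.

-sin(1) + sin(4)

Let u = exp(x), so du = exp(x) dx. When x = 0, u = 1; when x = log(4), u = 4.
The integral becomes ∫ cos(u) du from 1 to 4, with antiderivative sin(u).
Back in x: F(x) = sin(exp(x)).
Then F(log(4)) - F(0) = (sin(4)) - (sin(1)) = -sin(1) + sin(4).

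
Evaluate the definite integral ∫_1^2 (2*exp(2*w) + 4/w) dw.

-exp(2) + log(16) + exp(4)

An antiderivative is F(w) = exp(2*w) + 4*log(w).
Then F(2) - F(1) = (log(16) + exp(4)) - (exp(2)) = -exp(2) + log(16) + exp(4).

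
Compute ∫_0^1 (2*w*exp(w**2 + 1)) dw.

Let u = w**2 + 1, so du = 2*w dw. When w = 0, u = 1; when w = 1, u = 2.
The integral becomes ∫ exp(u) du from 1 to 2, with antiderivative exp(u).
Back in w: F(w) = exp(w**2 + 1).
Then F(1) - F(0) = (exp(2)) - (exp(1)) = -exp(1) + exp(2).

-exp(1) + exp(2)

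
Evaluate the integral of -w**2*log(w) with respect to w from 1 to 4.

Integrate by parts once (u = ln w, dv = -w**2 dw).
An antiderivative is F(w) = -w**3*(3*log(w) - 1)/9.
Then F(4) - F(1) = (64/9 - 128*log(2)/3) - (1/9) = 7 - 128*log(2)/3.

7 - 128*log(2)/3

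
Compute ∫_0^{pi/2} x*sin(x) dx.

Integrate by parts once (u = x, dv = sin(x) dx).
An antiderivative is F(x) = -x*cos(x) + sin(x).
Then F(pi/2) - F(0) = (1) - (0) = 1.

1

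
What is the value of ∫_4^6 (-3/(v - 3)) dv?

-log(27)

An antiderivative is F(v) = -3*log(v - 3).
Then F(6) - F(4) = (-log(27)) - (0) = -log(27).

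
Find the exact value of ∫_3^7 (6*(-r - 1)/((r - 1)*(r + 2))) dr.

-8*log(3) + 2*log(5)

Factor the denominator: r**2 + r - 2 = (r + 2)(r - 1).
Partial fractions: 6*(-r - 1)/((r - 1)*(r + 2)) = -2/(r + 2) - 4/(r - 1).
An antiderivative is F(r) = -4*log(r - 1) - 2*log(r + 2).
Then F(7) - F(3) = (-8*log(3) - 4*log(2)) - (-2*log(5) - 4*log(2)) = -8*log(3) + 2*log(5).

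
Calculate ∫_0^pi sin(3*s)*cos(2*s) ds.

Use the identity sin(3*s)cos(2*s) = [sin(5*s) + sin(s)]/2.
An antiderivative is F(s) = -cos(s)/2 - cos(5*s)/10.
Then F(pi) - F(0) = (3/5) - (-3/5) = 6/5.

6/5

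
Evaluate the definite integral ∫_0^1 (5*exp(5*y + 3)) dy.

Let u = 5*y + 3, so du = 5 dy. When y = 0, u = 3; when y = 1, u = 8.
The integral becomes ∫ exp(u) du from 3 to 8, with antiderivative exp(u).
Back in y: F(y) = exp(5*y + 3).
Then F(1) - F(0) = (exp(8)) - (exp(3)) = -exp(3) + exp(8).

-exp(3) + exp(8)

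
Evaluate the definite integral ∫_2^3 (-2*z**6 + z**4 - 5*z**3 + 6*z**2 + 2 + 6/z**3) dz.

By the power rule, an antiderivative is F(z) = -2*z**7/7 + z**5/5 - 5*z**4/4 + 2*z**3 + 2*z - 3/z**2.
Then F(3) - F(2) = (-259493/420) - (-4329/140) = -123253/210.

-123253/210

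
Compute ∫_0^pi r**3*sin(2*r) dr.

pi*(3 - 2*pi**2)/4

Integrate by parts 3 times (u = r^3, dv = sin(2*r) dr).
An antiderivative is F(r) = -r**3*cos(2*r)/2 + 3*r**2*sin(2*r)/4 + 3*r*cos(2*r)/4 - 3*sin(2*r)/8.
Then F(pi) - F(0) = (pi*(3 - 2*pi**2)/4) - (0) = pi*(3 - 2*pi**2)/4.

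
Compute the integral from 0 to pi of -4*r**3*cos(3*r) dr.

Integrate by parts 3 times (u = r^3, dv = -4*cos(3*r) dr).
An antiderivative is F(r) = -4*r**3*sin(3*r)/3 - 4*r**2*cos(3*r)/3 + 8*r*sin(3*r)/9 + 8*cos(3*r)/27.
Then F(pi) - F(0) = (-8/27 + 4*pi**2/3) - (8/27) = -16/27 + 4*pi**2/3.

-16/27 + 4*pi**2/3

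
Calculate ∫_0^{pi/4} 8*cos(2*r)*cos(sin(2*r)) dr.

Let u = sin(2*r), so du = 2*cos(2*r) dr. When r = 0, u = 0; when r = pi/4, u = 1.
The integral becomes 4·∫ cos(u) du from 0 to 1, with antiderivative 4*sin(u).
Back in r: F(r) = 4*sin(sin(2*r)).
Then F(pi/4) - F(0) = (4*sin(1)) - (0) = 4*sin(1).

4*sin(1)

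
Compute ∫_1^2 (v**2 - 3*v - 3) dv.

By the power rule, an antiderivative is F(v) = v**3/3 - 3*v**2/2 - 3*v.
Then F(2) - F(1) = (-28/3) - (-25/6) = -31/6.

-31/6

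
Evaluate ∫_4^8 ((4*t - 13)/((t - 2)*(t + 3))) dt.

-5*log(7) - log(3) + 5*log(11)

Factor the denominator: t**2 + t - 6 = (t + 3)(t - 2).
Partial fractions: (4*t - 13)/((t - 2)*(t + 3)) = 5/(t + 3) - 1/(t - 2).
An antiderivative is F(t) = -log(t - 2) + 5*log(t + 3).
Then F(8) - F(4) = (-log(3) - log(2) + 5*log(11)) - (-log(2) + 5*log(7)) = -5*log(7) - log(3) + 5*log(11).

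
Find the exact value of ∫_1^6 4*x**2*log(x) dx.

Integrate by parts once (u = ln x, dv = 4*x**2 dx).
An antiderivative is F(x) = 4*x**3*(3*log(x) - 1)/9.
Then F(6) - F(1) = (-96 + 288*log(2) + 288*log(3)) - (-4/9) = -860/9 + 288*log(2) + 288*log(3).

-860/9 + 288*log(2) + 288*log(3)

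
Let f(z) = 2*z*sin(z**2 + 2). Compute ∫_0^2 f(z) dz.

Let u = z**2 + 2, so du = 2*z dz. When z = 0, u = 2; when z = 2, u = 6.
The integral becomes ∫ sin(u) du from 2 to 6, with antiderivative -cos(u).
Back in z: F(z) = -cos(z**2 + 2).
Then F(2) - F(0) = (-cos(6)) - (-cos(2)) = -cos(6) + cos(2).

-cos(6) + cos(2)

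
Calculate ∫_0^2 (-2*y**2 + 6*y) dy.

20/3

By the power rule, an antiderivative is F(y) = -2*y**3/3 + 3*y**2.
Then F(2) - F(0) = (20/3) - (0) = 20/3.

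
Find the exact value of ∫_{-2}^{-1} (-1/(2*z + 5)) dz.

-log(3)/2

An antiderivative is F(z) = -log(2*z + 5)/2.
Then F(-1) - F(-2) = (-log(3)/2) - (0) = -log(3)/2.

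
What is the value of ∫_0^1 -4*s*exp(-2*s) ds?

Integrate by parts once (u = s, dv = -4*exp(-2*s) ds).
An antiderivative is F(s) = (2*s + 1)*exp(-2*s).
Then F(1) - F(0) = (3*exp(-2)) - (1) = -1 + 3*exp(-2).

-1 + 3*exp(-2)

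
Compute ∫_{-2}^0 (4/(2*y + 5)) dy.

An antiderivative is F(y) = 2*log(2*y + 5).
Then F(0) - F(-2) = (log(25)) - (0) = log(25).

log(25)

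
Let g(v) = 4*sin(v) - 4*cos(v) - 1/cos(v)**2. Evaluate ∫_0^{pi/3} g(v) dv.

2 - 3*sqrt(3)

An antiderivative is F(v) = -4*sin(v) - 4*cos(v) - tan(v).
Then F(pi/3) - F(0) = (-3*sqrt(3) - 2) - (-4) = 2 - 3*sqrt(3).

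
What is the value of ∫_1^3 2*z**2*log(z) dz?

Integrate by parts once (u = ln z, dv = 2*z**2 dz).
An antiderivative is F(z) = 2*z**3*(3*log(z) - 1)/9.
Then F(3) - F(1) = (-6 + 18*log(3)) - (-2/9) = -52/9 + 18*log(3).

-52/9 + 18*log(3)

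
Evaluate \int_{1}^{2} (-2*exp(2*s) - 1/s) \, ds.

-exp(4) - log(2) + exp(2)

An antiderivative is F(s) = -exp(2*s) - log(s).
Then F(2) - F(1) = (-exp(4) - log(2)) - (-exp(2)) = -exp(4) - log(2) + exp(2).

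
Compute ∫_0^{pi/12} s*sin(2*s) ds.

-sqrt(3)*pi/48 + 1/8

Integrate by parts once (u = s, dv = sin(2*s) ds).
An antiderivative is F(s) = -s*cos(2*s)/2 + sin(2*s)/4.
Then F(pi/12) - F(0) = (-sqrt(3)*pi/48 + 1/8) - (0) = -sqrt(3)*pi/48 + 1/8.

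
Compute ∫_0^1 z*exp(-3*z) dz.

(-4 + exp(3))*exp(-3)/9

Integrate by parts once (u = z, dv = exp(-3*z) dz).
An antiderivative is F(z) = (-3*z - 1)*exp(-3*z)/9.
Then F(1) - F(0) = (-4*exp(-3)/9) - (-1/9) = (-4 + exp(3))*exp(-3)/9.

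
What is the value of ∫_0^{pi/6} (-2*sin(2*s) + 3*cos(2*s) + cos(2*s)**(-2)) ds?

-1/2 + 5*sqrt(3)/4

An antiderivative is F(s) = 3*sin(2*s)/2 + cos(2*s) + tan(2*s)/2.
Then F(pi/6) - F(0) = (1/2 + 5*sqrt(3)/4) - (1) = -1/2 + 5*sqrt(3)/4.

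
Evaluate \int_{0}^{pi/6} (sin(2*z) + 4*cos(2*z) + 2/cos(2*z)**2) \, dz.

An antiderivative is F(z) = 2*sin(2*z) - cos(2*z)/2 + tan(2*z).
Then F(pi/6) - F(0) = (-1/4 + 2*sqrt(3)) - (-1/2) = 1/4 + 2*sqrt(3).

1/4 + 2*sqrt(3)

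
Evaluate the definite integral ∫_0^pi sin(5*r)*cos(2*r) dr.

Use the identity sin(5*r)cos(2*r) = [sin(7*r) + sin(3*r)]/2.
An antiderivative is F(r) = -cos(3*r)/6 - cos(7*r)/14.
Then F(pi) - F(0) = (5/21) - (-5/21) = 10/21.

10/21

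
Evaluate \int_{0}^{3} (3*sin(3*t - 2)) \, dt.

Let u = 3*t - 2, so du = 3 dt. When t = 0, u = -2; when t = 3, u = 7.
The integral becomes ∫ sin(u) du from -2 to 7, with antiderivative -cos(u).
Back in t: F(t) = -cos(3*t - 2).
Then F(3) - F(0) = (-cos(7)) - (-cos(2)) = -cos(7) + cos(2).

-cos(7) + cos(2)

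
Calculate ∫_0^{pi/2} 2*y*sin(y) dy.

2

Integrate by parts once (u = y, dv = 2*sin(y) dy).
An antiderivative is F(y) = -2*y*cos(y) + 2*sin(y).
Then F(pi/2) - F(0) = (2) - (0) = 2.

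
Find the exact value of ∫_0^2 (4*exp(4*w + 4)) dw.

-exp(4) + exp(12)

Let u = 4*w + 4, so du = 4 dw. When w = 0, u = 4; when w = 2, u = 12.
The integral becomes ∫ exp(u) du from 4 to 12, with antiderivative exp(u).
Back in w: F(w) = exp(4*w + 4).
Then F(2) - F(0) = (exp(12)) - (exp(4)) = -exp(4) + exp(12).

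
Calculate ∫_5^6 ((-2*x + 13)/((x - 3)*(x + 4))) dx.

-3*log(5) - 4*log(2) + 7*log(3)

Factor the denominator: x**2 + x - 12 = (x + 4)(x - 3).
Partial fractions: (-2*x + 13)/((x - 3)*(x + 4)) = -3/(x + 4) + 1/(x - 3).
An antiderivative is F(x) = log(x - 3) - 3*log(x + 4).
Then F(6) - F(5) = (-3*log(5) - 3*log(2) + log(3)) - (-6*log(3) + log(2)) = -3*log(5) - 4*log(2) + 7*log(3).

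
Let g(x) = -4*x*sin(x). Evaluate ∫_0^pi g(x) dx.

Integrate by parts once (u = x, dv = -4*sin(x) dx).
An antiderivative is F(x) = 4*x*cos(x) - 4*sin(x).
Then F(pi) - F(0) = (-4*pi) - (0) = -4*pi.

-4*pi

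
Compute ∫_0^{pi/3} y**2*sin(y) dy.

Integrate by parts twice (u = y^2, dv = sin(y) dy).
An antiderivative is F(y) = -y**2*cos(y) + 2*y*sin(y) + 2*cos(y).
Then F(pi/3) - F(0) = (-pi**2/18 + 1 + sqrt(3)*pi/3) - (2) = -1 - pi**2/18 + sqrt(3)*pi/3.

-1 - pi**2/18 + sqrt(3)*pi/3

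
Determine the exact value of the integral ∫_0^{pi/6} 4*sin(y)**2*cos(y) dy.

1/6

Let u = sin(y), so du = cos(y) dy. When y = 0, u = 0; when y = pi/6, u = 1/2.
The integral becomes 4·∫ u**2 du from 0 to 1/2, with antiderivative 4*u**3/3.
Back in y: F(y) = 4*sin(y)**3/3.
Then F(pi/6) - F(0) = (1/6) - (0) = 1/6.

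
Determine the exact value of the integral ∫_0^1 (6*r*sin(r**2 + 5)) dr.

Let u = r**2 + 5, so du = 2*r dr. When r = 0, u = 5; when r = 1, u = 6.
The integral becomes 3·∫ sin(u) du from 5 to 6, with antiderivative -3*cos(u).
Back in r: F(r) = -3*cos(r**2 + 5).
Then F(1) - F(0) = (-3*cos(6)) - (-3*cos(5)) = -3*cos(6) + 3*cos(5).

-3*cos(6) + 3*cos(5)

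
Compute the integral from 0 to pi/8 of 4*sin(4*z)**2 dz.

pi/4

Use the identity sin^2(4*z) = (1 - cos(8*z))/2.
An antiderivative is F(z) = 2*z - sin(8*z)/4.
Then F(pi/8) - F(0) = (pi/4) - (0) = pi/4.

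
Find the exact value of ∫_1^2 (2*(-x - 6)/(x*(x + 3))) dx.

Factor the denominator: x**2 + 3*x = (x + 3)x.
Partial fractions: 2*(-x - 6)/(x*(x + 3)) = 2/(x + 3) - 4/x.
An antiderivative is F(x) = -4*log(x) + 2*log(x + 3).
Then F(2) - F(1) = (log(25/16)) - (log(16)) = -8*log(2) + 2*log(5).

-8*log(2) + 2*log(5)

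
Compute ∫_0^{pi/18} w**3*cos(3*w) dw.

-sqrt(3)/27 - pi/162 + pi**3/34992 + sqrt(3)*pi**2/1944 + 2/27

Integrate by parts 3 times (u = w^3, dv = cos(3*w) dw).
An antiderivative is F(w) = w**3*sin(3*w)/3 + w**2*cos(3*w)/3 - 2*w*sin(3*w)/9 - 2*cos(3*w)/27.
Then F(pi/18) - F(0) = (-sqrt(3)/27 - pi/162 + pi**3/34992 + sqrt(3)*pi**2/1944) - (-2/27) = -sqrt(3)/27 - pi/162 + pi**3/34992 + sqrt(3)*pi**2/1944 + 2/27.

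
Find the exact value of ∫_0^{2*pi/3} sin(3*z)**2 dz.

pi/3

Use the identity sin^2(3*z) = (1 - cos(6*z))/2.
An antiderivative is F(z) = z/2 - sin(6*z)/12.
Then F(2*pi/3) - F(0) = (pi/3) - (0) = pi/3.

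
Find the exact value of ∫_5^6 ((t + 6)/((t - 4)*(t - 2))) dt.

log(81/8)

Factor the denominator: t**2 - 6*t + 8 = (t - 2)(t - 4).
Partial fractions: (t + 6)/((t - 4)*(t - 2)) = -4/(t - 2) + 5/(t - 4).
An antiderivative is F(t) = 5*log(t - 4) - 4*log(t - 2).
Then F(6) - F(5) = (-log(8)) - (-log(81)) = log(81/8).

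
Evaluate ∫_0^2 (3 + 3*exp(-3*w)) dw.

7 - exp(-6)

An antiderivative is F(w) = 3*w - exp(-3*w).
Then F(2) - F(0) = (6 - exp(-6)) - (-1) = 7 - exp(-6).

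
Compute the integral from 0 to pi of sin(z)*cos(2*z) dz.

-2/3

Use the identity sin(z)cos(2*z) = [sin(3*z) + sin(-z)]/2.
An antiderivative is F(z) = cos(z)/2 - cos(3*z)/6.
Then F(pi) - F(0) = (-1/3) - (1/3) = -2/3.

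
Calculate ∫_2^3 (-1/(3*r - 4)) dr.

-log(5)/3 + log(2)/3

An antiderivative is F(r) = -log(3*r - 4)/3.
Then F(3) - F(2) = (-log(5)/3) - (-log(2)/3) = -log(5)/3 + log(2)/3.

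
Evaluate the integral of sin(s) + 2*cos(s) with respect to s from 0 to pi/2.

3

An antiderivative is F(s) = 2*sin(s) - cos(s).
Then F(pi/2) - F(0) = (2) - (-1) = 3.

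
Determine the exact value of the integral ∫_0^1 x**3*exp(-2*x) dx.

Integrate by parts 3 times (u = x^3, dv = exp(-2*x) dx).
An antiderivative is F(x) = (-4*x**3 - 6*x**2 - 6*x - 3)*exp(-2*x)/8.
Then F(1) - F(0) = (-19*exp(-2)/8) - (-3/8) = 3/8 - 19*exp(-2)/8.

3/8 - 19*exp(-2)/8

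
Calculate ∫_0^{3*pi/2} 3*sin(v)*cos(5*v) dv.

1/2

Use the identity sin(v)cos(5*v) = [sin(6*v) + sin(-4*v)]/2.
An antiderivative is F(v) = 3*cos(4*v)/8 - cos(6*v)/4.
Then F(3*pi/2) - F(0) = (5/8) - (1/8) = 1/2.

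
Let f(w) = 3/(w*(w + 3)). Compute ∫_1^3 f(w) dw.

log(2)

Factor the denominator: w**2 + 3*w = (w + 3)w.
Partial fractions: 3/(w*(w + 3)) = -1/(w + 3) + 1/w.
An antiderivative is F(w) = log(w) - log(w + 3).
Then F(3) - F(1) = (-log(2)) - (-log(4)) = log(2).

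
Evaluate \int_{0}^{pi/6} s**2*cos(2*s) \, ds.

-sqrt(3)/8 + sqrt(3)*pi**2/144 + pi/24

Integrate by parts twice (u = s^2, dv = cos(2*s) ds).
An antiderivative is F(s) = s**2*sin(2*s)/2 + s*cos(2*s)/2 - sin(2*s)/4.
Then F(pi/6) - F(0) = (-sqrt(3)/8 + sqrt(3)*pi**2/144 + pi/24) - (0) = -sqrt(3)/8 + sqrt(3)*pi**2/144 + pi/24.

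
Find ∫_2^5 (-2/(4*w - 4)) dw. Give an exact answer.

-log(2)

An antiderivative is F(w) = -log(4*w - 4)/2.
Then F(5) - F(2) = (-log(4)) - (-log(2)) = -log(2).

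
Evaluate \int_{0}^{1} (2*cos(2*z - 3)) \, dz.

-sin(1) + sin(3)

Let u = 2*z - 3, so du = 2 dz. When z = 0, u = -3; when z = 1, u = -1.
The integral becomes ∫ cos(u) du from -3 to -1, with antiderivative sin(u).
Back in z: F(z) = sin(2*z - 3).
Then F(1) - F(0) = (-sin(1)) - (-sin(3)) = -sin(1) + sin(3).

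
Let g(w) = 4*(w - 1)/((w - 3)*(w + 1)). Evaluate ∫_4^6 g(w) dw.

-2*log(5) + 2*log(3) + 2*log(7)

Factor the denominator: w**2 - 2*w - 3 = (w + 1)(w - 3).
Partial fractions: 4*(w - 1)/((w - 3)*(w + 1)) = 2/(w + 1) + 2/(w - 3).
An antiderivative is F(w) = 2*log(w - 3) + 2*log(w + 1).
Then F(6) - F(4) = (2*log(3) + 2*log(7)) - (log(25)) = -2*log(5) + 2*log(3) + 2*log(7).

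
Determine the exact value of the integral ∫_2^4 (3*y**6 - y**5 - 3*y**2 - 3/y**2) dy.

174667/28

By the power rule, an antiderivative is F(y) = 3*y**7/7 - y**6/6 - y**3 + 3/y.
Then F(4) - F(2) = (527167/84) - (1583/42) = 174667/28.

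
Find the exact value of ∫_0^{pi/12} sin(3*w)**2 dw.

Use the identity sin^2(3*w) = (1 - cos(6*w))/2.
An antiderivative is F(w) = w/2 - sin(6*w)/12.
Then F(pi/12) - F(0) = (-1/12 + pi/24) - (0) = -1/12 + pi/24.

-1/12 + pi/24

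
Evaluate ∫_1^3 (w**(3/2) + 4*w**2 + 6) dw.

18*sqrt(3)/5 + 694/15

By the power rule, an antiderivative is F(w) = 2*w**(5/2)/5 + 4*w**3/3 + 6*w.
Then F(3) - F(1) = (18*sqrt(3)/5 + 54) - (116/15) = 18*sqrt(3)/5 + 694/15.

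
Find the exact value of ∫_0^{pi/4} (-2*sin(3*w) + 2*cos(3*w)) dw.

An antiderivative is F(w) = 2*sin(3*w)/3 + 2*cos(3*w)/3.
Then F(pi/4) - F(0) = (0) - (2/3) = -2/3.

-2/3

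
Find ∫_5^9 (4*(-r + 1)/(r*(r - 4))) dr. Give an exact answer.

-2*log(5) - 2*log(3)

Factor the denominator: r**2 - 4*r = r(r - 4).
Partial fractions: 4*(-r + 1)/(r*(r - 4)) = -1/r - 3/(r - 4).
An antiderivative is F(r) = -log(r) - 3*log(r - 4).
Then F(9) - F(5) = (-3*log(5) - 2*log(3)) - (-log(5)) = -2*log(5) - 2*log(3).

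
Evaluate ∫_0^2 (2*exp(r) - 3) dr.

An antiderivative is F(r) = -3*r + 2*exp(r).
Then F(2) - F(0) = (-6 + 2*exp(2)) - (2) = -8 + 2*exp(2).

-8 + 2*exp(2)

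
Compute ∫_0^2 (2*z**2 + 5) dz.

By the power rule, an antiderivative is F(z) = 2*z**3/3 + 5*z.
Then F(2) - F(0) = (46/3) - (0) = 46/3.

46/3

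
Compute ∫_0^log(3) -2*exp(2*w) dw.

An antiderivative is F(w) = -exp(2*w).
Then F(log(3)) - F(0) = (-9) - (-1) = -8.

-8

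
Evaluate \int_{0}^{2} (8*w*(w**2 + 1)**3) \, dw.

624

Let u = w**2 + 1, so du = 2*w dw. When w = 0, u = 1; when w = 2, u = 5.
The integral becomes 4·∫ u**3 du from 1 to 5, with antiderivative u**4.
Back in w: F(w) = (w**2 + 1)**4.
Then F(2) - F(0) = (625) - (1) = 624.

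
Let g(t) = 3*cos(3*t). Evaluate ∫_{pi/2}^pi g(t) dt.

An antiderivative is F(t) = sin(3*t).
Then F(pi) - F(pi/2) = (0) - (-1) = 1.

1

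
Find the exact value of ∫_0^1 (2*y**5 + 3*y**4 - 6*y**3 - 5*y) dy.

By the power rule, an antiderivative is F(y) = y**6/3 + 3*y**5/5 - 3*y**4/2 - 5*y**2/2.
Then F(1) - F(0) = (-46/15) - (0) = -46/15.

-46/15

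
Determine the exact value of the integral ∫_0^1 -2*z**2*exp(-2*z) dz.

(5 - exp(2))*exp(-2)/2

Integrate by parts twice (u = z^2, dv = -2*exp(-2*z) dz).
An antiderivative is F(z) = (2*z**2 + 2*z + 1)*exp(-2*z)/2.
Then F(1) - F(0) = (5*exp(-2)/2) - (1/2) = (5 - exp(2))*exp(-2)/2.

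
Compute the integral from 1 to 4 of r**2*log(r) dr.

-7 + 128*log(2)/3

Integrate by parts once (u = ln r, dv = r**2 dr).
An antiderivative is F(r) = r**3*(3*log(r) - 1)/9.
Then F(4) - F(1) = (-64/9 + 128*log(2)/3) - (-1/9) = -7 + 128*log(2)/3.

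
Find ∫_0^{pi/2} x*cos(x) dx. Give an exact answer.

-1 + pi/2

Integrate by parts once (u = x, dv = cos(x) dx).
An antiderivative is F(x) = x*sin(x) + cos(x).
Then F(pi/2) - F(0) = (pi/2) - (1) = -1 + pi/2.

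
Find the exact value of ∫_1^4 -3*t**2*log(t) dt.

Integrate by parts once (u = ln t, dv = -3*t**2 dt).
An antiderivative is F(t) = -t**3*(3*log(t) - 1)/3.
Then F(4) - F(1) = (64/3 - 128*log(2)) - (1/3) = 21 - 128*log(2).

21 - 128*log(2)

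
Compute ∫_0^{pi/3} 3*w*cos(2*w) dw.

-9/8 + sqrt(3)*pi/4

Integrate by parts once (u = w, dv = 3*cos(2*w) dw).
An antiderivative is F(w) = 3*w*sin(2*w)/2 + 3*cos(2*w)/4.
Then F(pi/3) - F(0) = (-3/8 + sqrt(3)*pi/4) - (3/4) = -9/8 + sqrt(3)*pi/4.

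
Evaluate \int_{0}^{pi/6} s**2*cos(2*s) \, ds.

-sqrt(3)/8 + sqrt(3)*pi**2/144 + pi/24

Integrate by parts twice (u = s^2, dv = cos(2*s) ds).
An antiderivative is F(s) = s**2*sin(2*s)/2 + s*cos(2*s)/2 - sin(2*s)/4.
Then F(pi/6) - F(0) = (-sqrt(3)/8 + sqrt(3)*pi**2/144 + pi/24) - (0) = -sqrt(3)/8 + sqrt(3)*pi**2/144 + pi/24.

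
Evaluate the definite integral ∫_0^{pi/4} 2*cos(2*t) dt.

An antiderivative is F(t) = sin(2*t).
Then F(pi/4) - F(0) = (1) - (0) = 1.

1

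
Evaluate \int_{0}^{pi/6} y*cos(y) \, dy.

Integrate by parts once (u = y, dv = cos(y) dy).
An antiderivative is F(y) = y*sin(y) + cos(y).
Then F(pi/6) - F(0) = (pi/12 + sqrt(3)/2) - (1) = -1 + pi/12 + sqrt(3)/2.

-1 + pi/12 + sqrt(3)/2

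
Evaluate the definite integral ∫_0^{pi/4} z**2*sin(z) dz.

Integrate by parts twice (u = z^2, dv = sin(z) dz).
An antiderivative is F(z) = -z**2*cos(z) + 2*z*sin(z) + 2*cos(z).
Then F(pi/4) - F(0) = (sqrt(2)*(-pi**2 + 8*pi + 32)/32) - (2) = -2 - sqrt(2)*pi**2/32 + sqrt(2)*pi/4 + sqrt(2).

-2 - sqrt(2)*pi**2/32 + sqrt(2)*pi/4 + sqrt(2)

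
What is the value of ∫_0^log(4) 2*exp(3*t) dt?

42

Let u = exp(t), so du = exp(t) dt. When t = 0, u = 1; when t = log(4), u = 4.
The integral becomes 2·∫ u**2 du from 1 to 4, with antiderivative 2*u**3/3.
Back in t: F(t) = 2*exp(3*t)/3.
Then F(log(4)) - F(0) = (128/3) - (2/3) = 42.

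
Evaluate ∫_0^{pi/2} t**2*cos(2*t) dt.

Integrate by parts twice (u = t^2, dv = cos(2*t) dt).
An antiderivative is F(t) = t**2*sin(2*t)/2 + t*cos(2*t)/2 - sin(2*t)/4.
Then F(pi/2) - F(0) = (-pi/4) - (0) = -pi/4.

-pi/4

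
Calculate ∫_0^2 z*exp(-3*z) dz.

(-7 + exp(6))*exp(-6)/9

Integrate by parts once (u = z, dv = exp(-3*z) dz).
An antiderivative is F(z) = (-3*z - 1)*exp(-3*z)/9.
Then F(2) - F(0) = (-7*exp(-6)/9) - (-1/9) = (-7 + exp(6))*exp(-6)/9.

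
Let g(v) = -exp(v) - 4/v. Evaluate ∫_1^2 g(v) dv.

-exp(2) - log(16) + exp(1)

An antiderivative is F(v) = -exp(v) - 4*log(v).
Then F(2) - F(1) = (-exp(2) - log(16)) - (-exp(1)) = -exp(2) - log(16) + exp(1).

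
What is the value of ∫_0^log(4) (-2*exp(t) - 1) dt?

-6 - log(4)

An antiderivative is F(t) = -t - 2*exp(t).
Then F(log(4)) - F(0) = (-8 - log(4)) - (-2) = -6 - log(4).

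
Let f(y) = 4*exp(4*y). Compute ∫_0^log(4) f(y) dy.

255

Let u = exp(y), so du = exp(y) dy. When y = 0, u = 1; when y = log(4), u = 4.
The integral becomes 4·∫ u**3 du from 1 to 4, with antiderivative u**4.
Back in y: F(y) = exp(4*y).
Then F(log(4)) - F(0) = (256) - (1) = 255.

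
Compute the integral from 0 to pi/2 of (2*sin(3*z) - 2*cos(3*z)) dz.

4/3

An antiderivative is F(z) = -2*sin(3*z)/3 - 2*cos(3*z)/3.
Then F(pi/2) - F(0) = (2/3) - (-2/3) = 4/3.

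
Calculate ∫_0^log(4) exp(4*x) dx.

Let u = exp(x), so du = exp(x) dx. When x = 0, u = 1; when x = log(4), u = 4.
The integral becomes ∫ u**3 du from 1 to 4, with antiderivative u**4/4.
Back in x: F(x) = exp(4*x)/4.
Then F(log(4)) - F(0) = (64) - (1/4) = 255/4.

255/4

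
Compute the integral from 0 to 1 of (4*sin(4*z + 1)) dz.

Let u = 4*z + 1, so du = 4 dz. When z = 0, u = 1; when z = 1, u = 5.
The integral becomes ∫ sin(u) du from 1 to 5, with antiderivative -cos(u).
Back in z: F(z) = -cos(4*z + 1).
Then F(1) - F(0) = (-cos(5)) - (-cos(1)) = -cos(5) + cos(1).

-cos(5) + cos(1)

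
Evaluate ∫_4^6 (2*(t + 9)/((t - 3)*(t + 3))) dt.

log(49)

Factor the denominator: t**2 - 9 = (t + 3)(t - 3).
Partial fractions: 2*(t + 9)/((t - 3)*(t + 3)) = -2/(t + 3) + 4/(t - 3).
An antiderivative is F(t) = 4*log(t - 3) - 2*log(t + 3).
Then F(6) - F(4) = (0) - (-log(49)) = log(49).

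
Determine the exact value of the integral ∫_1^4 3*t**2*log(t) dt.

-21 + 128*log(2)

Integrate by parts once (u = ln t, dv = 3*t**2 dt).
An antiderivative is F(t) = t**3*(3*log(t) - 1)/3.
Then F(4) - F(1) = (-64/3 + 128*log(2)) - (-1/3) = -21 + 128*log(2).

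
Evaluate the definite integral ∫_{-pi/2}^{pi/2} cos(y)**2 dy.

Use the identity cos^2(y) = (1 + cos(2*y))/2.
An antiderivative is F(y) = y/2 + sin(2*y)/4.
Then F(pi/2) - F(-pi/2) = (pi/4) - (-pi/4) = pi/2.

pi/2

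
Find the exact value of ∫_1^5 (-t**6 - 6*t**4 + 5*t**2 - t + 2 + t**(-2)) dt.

By the power rule, an antiderivative is F(t) = -t**7/7 - 6*t**5/5 + 5*t**3/3 - t**2/2 + 2*t - 1/t.
Then F(5) - F(1) = (-3088067/210) - (173/210) = -308824/21.

-308824/21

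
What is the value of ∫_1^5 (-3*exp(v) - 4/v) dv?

An antiderivative is F(v) = -3*exp(v) - 4*log(v).
Then F(5) - F(1) = (-3*exp(5) - 4*log(5)) - (-3*exp(1)) = -3*exp(5) - 4*log(5) + 3*exp(1).

-3*exp(5) - 4*log(5) + 3*exp(1)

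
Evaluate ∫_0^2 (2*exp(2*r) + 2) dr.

An antiderivative is F(r) = exp(2*r) + 2*r.
Then F(2) - F(0) = (4 + exp(4)) - (1) = 3 + exp(4).

3 + exp(4)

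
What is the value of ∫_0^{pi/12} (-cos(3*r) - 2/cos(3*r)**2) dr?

-2/3 - sqrt(2)/6

An antiderivative is F(r) = -sin(3*r)/3 - 2*tan(3*r)/3.
Then F(pi/12) - F(0) = (-2/3 - sqrt(2)/6) - (0) = -2/3 - sqrt(2)/6.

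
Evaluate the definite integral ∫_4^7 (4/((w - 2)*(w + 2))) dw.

log(5/3)

Factor the denominator: w**2 - 4 = (w + 2)(w - 2).
Partial fractions: 4/((w - 2)*(w + 2)) = -1/(w + 2) + 1/(w - 2).
An antiderivative is F(w) = log(w - 2) - log(w + 2).
Then F(7) - F(4) = (log(5/9)) - (-log(3)) = log(5/3).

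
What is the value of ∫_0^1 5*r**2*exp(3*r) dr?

Integrate by parts twice (u = r^2, dv = 5*exp(3*r) dr).
An antiderivative is F(r) = (45*r**2 - 30*r + 10)*exp(3*r)/27.
Then F(1) - F(0) = (25*exp(3)/27) - (10/27) = -10/27 + 25*exp(3)/27.

-10/27 + 25*exp(3)/27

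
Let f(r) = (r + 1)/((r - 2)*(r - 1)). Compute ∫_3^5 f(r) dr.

log(27/4)

Factor the denominator: r**2 - 3*r + 2 = (r - 1)(r - 2).
Partial fractions: (r + 1)/((r - 2)*(r - 1)) = -2/(r - 1) + 3/(r - 2).
An antiderivative is F(r) = 3*log(r - 2) - 2*log(r - 1).
Then F(5) - F(3) = (log(27/16)) - (-log(4)) = log(27/4).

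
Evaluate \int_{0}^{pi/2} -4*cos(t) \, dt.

An antiderivative is F(t) = -4*sin(t).
Then F(pi/2) - F(0) = (-4) - (0) = -4.

-4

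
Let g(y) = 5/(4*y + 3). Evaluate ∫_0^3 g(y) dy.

An antiderivative is F(y) = 5*log(4*y + 3)/4.
Then F(3) - F(0) = (5*log(15)/4) - (5*log(3)/4) = 5*log(5)/4.

5*log(5)/4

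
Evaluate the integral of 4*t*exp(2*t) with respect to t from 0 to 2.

1 + 3*exp(4)

Integrate by parts once (u = t, dv = 4*exp(2*t) dt).
An antiderivative is F(t) = (2*t - 1)*exp(2*t).
Then F(2) - F(0) = (3*exp(4)) - (-1) = 1 + 3*exp(4).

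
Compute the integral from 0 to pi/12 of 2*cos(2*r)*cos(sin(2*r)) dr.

sin(1/2)

Let u = sin(2*r), so du = 2*cos(2*r) dr. When r = 0, u = 0; when r = pi/12, u = 1/2.
The integral becomes ∫ cos(u) du from 0 to 1/2, with antiderivative sin(u).
Back in r: F(r) = sin(sin(2*r)).
Then F(pi/12) - F(0) = (sin(1/2)) - (0) = sin(1/2).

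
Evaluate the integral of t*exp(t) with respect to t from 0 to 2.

Integrate by parts once (u = t, dv = exp(t) dt).
An antiderivative is F(t) = (t - 1)*exp(t).
Then F(2) - F(0) = (exp(2)) - (-1) = 1 + exp(2).

1 + exp(2)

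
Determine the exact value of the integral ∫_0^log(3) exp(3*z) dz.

26/3

Let u = exp(z), so du = exp(z) dz. When z = 0, u = 1; when z = log(3), u = 3.
The integral becomes ∫ u**2 du from 1 to 3, with antiderivative u**3/3.
Back in z: F(z) = exp(3*z)/3.
Then F(log(3)) - F(0) = (9) - (1/3) = 26/3.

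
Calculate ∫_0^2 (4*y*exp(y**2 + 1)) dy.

-2*exp(1)*(1 - exp(4))

Let u = y**2 + 1, so du = 2*y dy. When y = 0, u = 1; when y = 2, u = 5.
The integral becomes 2·∫ exp(u) du from 1 to 5, with antiderivative 2*exp(u).
Back in y: F(y) = 2*exp(y**2 + 1).
Then F(2) - F(0) = (2*exp(5)) - (2*exp(1)) = -2*exp(1)*(1 - exp(4)).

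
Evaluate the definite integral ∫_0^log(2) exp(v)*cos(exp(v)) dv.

-sin(1) + sin(2)

Let u = exp(v), so du = exp(v) dv. When v = 0, u = 1; when v = log(2), u = 2.
The integral becomes ∫ cos(u) du from 1 to 2, with antiderivative sin(u).
Back in v: F(v) = sin(exp(v)).
Then F(log(2)) - F(0) = (sin(2)) - (sin(1)) = -sin(1) + sin(2).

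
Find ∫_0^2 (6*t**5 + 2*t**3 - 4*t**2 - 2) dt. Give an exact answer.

172/3

By the power rule, an antiderivative is F(t) = t**6 + t**4/2 - 4*t**3/3 - 2*t.
Then F(2) - F(0) = (172/3) - (0) = 172/3.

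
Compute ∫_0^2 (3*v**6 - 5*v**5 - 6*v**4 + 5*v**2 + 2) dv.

By the power rule, an antiderivative is F(v) = 3*v**7/7 - 5*v**6/6 - 6*v**5/5 + 5*v**3/3 + 2*v.
Then F(2) - F(0) = (-684/35) - (0) = -684/35.

-684/35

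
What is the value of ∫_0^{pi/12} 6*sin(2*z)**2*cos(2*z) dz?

1/8

Let u = sin(2*z), so du = 2*cos(2*z) dz. When z = 0, u = 0; when z = pi/12, u = 1/2.
The integral becomes 3·∫ u**2 du from 0 to 1/2, with antiderivative u**3.
Back in z: F(z) = sin(2*z)**3.
Then F(pi/12) - F(0) = (1/8) - (0) = 1/8.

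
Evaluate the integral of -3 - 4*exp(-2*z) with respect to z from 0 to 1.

-5 + 2*exp(-2)

An antiderivative is F(z) = -3*z + 2*exp(-2*z).
Then F(1) - F(0) = (-3 + 2*exp(-2)) - (2) = -5 + 2*exp(-2).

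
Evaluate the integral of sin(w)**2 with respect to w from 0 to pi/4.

Use the identity sin^2(w) = (1 - cos(2*w))/2.
An antiderivative is F(w) = w/2 - sin(2*w)/4.
Then F(pi/4) - F(0) = (-1/4 + pi/8) - (0) = -1/4 + pi/8.

-1/4 + pi/8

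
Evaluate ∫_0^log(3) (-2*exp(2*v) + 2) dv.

An antiderivative is F(v) = -exp(2*v) + 2*v.
Then F(log(3)) - F(0) = (-9 + log(9)) - (-1) = -8 + 2*log(3).

-8 + 2*log(3)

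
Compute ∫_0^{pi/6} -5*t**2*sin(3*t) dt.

10/27 - 5*pi/27

Integrate by parts twice (u = t^2, dv = -5*sin(3*t) dt).
An antiderivative is F(t) = 5*t**2*cos(3*t)/3 - 10*t*sin(3*t)/9 - 10*cos(3*t)/27.
Then F(pi/6) - F(0) = (-5*pi/27) - (-10/27) = 10/27 - 5*pi/27.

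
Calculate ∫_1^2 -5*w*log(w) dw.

15/4 - 10*log(2)

Integrate by parts once (u = ln w, dv = -5*w dw).
An antiderivative is F(w) = -5*w**2*(2*log(w) - 1)/4.
Then F(2) - F(1) = (5 - 10*log(2)) - (5/4) = 15/4 - 10*log(2).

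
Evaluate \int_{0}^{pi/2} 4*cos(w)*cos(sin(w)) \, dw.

4*sin(1)

Let u = sin(w), so du = cos(w) dw. When w = 0, u = 0; when w = pi/2, u = 1.
The integral becomes 4·∫ cos(u) du from 0 to 1, with antiderivative 4*sin(u).
Back in w: F(w) = 4*sin(sin(w)).
Then F(pi/2) - F(0) = (4*sin(1)) - (0) = 4*sin(1).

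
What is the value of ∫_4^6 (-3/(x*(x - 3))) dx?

Factor the denominator: x**2 - 3*x = x(x - 3).
Partial fractions: -3/(x*(x - 3)) = 1/x - 1/(x - 3).
An antiderivative is F(x) = log(x) - log(x - 3).
Then F(6) - F(4) = (log(2)) - (log(4)) = -log(2).

-log(2)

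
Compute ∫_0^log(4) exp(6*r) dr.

1365/2

Let u = exp(r), so du = exp(r) dr. When r = 0, u = 1; when r = log(4), u = 4.
The integral becomes ∫ u**5 du from 1 to 4, with antiderivative u**6/6.
Back in r: F(r) = exp(6*r)/6.
Then F(log(4)) - F(0) = (2048/3) - (1/6) = 1365/2.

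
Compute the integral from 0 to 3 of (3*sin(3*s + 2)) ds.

cos(2) - cos(11)

Let u = 3*s + 2, so du = 3 ds. When s = 0, u = 2; when s = 3, u = 11.
The integral becomes ∫ sin(u) du from 2 to 11, with antiderivative -cos(u).
Back in s: F(s) = -cos(3*s + 2).
Then F(3) - F(0) = (-cos(11)) - (-cos(2)) = cos(2) - cos(11).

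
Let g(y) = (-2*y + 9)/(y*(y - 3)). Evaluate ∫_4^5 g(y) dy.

-3*log(5) + 7*log(2)

Factor the denominator: y**2 - 3*y = y(y - 3).
Partial fractions: (-2*y + 9)/(y*(y - 3)) = -3/y + 1/(y - 3).
An antiderivative is F(y) = -3*log(y) + log(y - 3).
Then F(5) - F(4) = (-3*log(5) + log(2)) - (-log(64)) = -3*log(5) + 7*log(2).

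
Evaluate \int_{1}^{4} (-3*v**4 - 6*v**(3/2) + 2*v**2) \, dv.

By the power rule, an antiderivative is F(v) = -12*v**(5/2)/5 - 3*v**5/5 + 2*v**3/3.
Then F(4) - F(1) = (-9728/15) - (-7/3) = -3231/5.

-3231/5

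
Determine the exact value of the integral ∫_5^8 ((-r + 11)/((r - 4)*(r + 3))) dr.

Factor the denominator: r**2 - r - 12 = (r + 3)(r - 4).
Partial fractions: (-r + 11)/((r - 4)*(r + 3)) = -2/(r + 3) + 1/(r - 4).
An antiderivative is F(r) = log(r - 4) - 2*log(r + 3).
Then F(8) - F(5) = (-2*log(11) + 2*log(2)) - (-log(64)) = -2*log(11) + 8*log(2).

-2*log(11) + 8*log(2)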